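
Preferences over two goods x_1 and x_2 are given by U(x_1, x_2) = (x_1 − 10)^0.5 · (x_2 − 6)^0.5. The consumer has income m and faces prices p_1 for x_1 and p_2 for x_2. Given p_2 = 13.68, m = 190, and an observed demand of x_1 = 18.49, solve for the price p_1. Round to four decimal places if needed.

MRS = (x_2−6)/(x_1−10). Tangency with p_1/p_2 gives x_2−6 = (p_1/p_2)·(x_1−10).
Substituting into the budget: x_1* = 10 + 0.5·(m − 10·p_1 − 6·p_2)/p_1, and x_2* = 6 + 0.5·(…)/p_2.
Set x_1* = 18.49 in the demand function and solve for p_1: p_1 = 4.

p_1 = 4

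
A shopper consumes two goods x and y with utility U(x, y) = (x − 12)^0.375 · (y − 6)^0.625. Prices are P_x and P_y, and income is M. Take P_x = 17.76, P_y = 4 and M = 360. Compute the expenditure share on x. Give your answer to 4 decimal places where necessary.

share on x = 0.72

This is Cobb-Douglas in (x−12, y−6): tangency gives 0.375·P_y·(y−6) = 0.625·P_x·(x−12).
After buying the subsistence bundle (12, 6), a share 0.375 of the remaining income goes to x: x* = 12 + 0.375·(M − 12P_x − 6P_y)/P_x.
Discretionary income = 360 − 12·17.76 − 6·4 = 122.88; x* = 12 + 0.375·122.88/17.76 = 14.5946; y* = 6 + 0.625·122.88/4 = 25.2.
Expenditure on x: 17.76·14.5946 = 259.2; share = 0.72.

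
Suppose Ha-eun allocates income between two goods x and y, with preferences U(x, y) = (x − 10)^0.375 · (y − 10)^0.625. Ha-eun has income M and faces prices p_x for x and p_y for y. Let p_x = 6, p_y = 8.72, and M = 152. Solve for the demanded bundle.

x* = 10.3, y* = 10.344

MRS = (3/5)·(y−10)/(x−10). Tangency with p_x/p_y gives y−10 = (5/3)·(p_x/p_y)·(x−10).
After buying the subsistence bundle (10, 10), a share 0.375 of the remaining income goes to x: x* = 10 + 0.375·(M − 10p_x − 10p_y)/p_x.
Discretionary income = 152 − 10·6 − 10·8.72 = 4.8; x* = 10 + 0.375·4.8/6 = 10.3; y* = 10 + 0.625·4.8/8.72 = 10.344.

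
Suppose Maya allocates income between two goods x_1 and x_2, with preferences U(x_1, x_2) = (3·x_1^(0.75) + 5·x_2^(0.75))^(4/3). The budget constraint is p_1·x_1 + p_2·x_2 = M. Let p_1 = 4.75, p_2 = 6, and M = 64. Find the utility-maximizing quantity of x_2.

With the ratio pinned down, the budget gives x_1* = M/(p_1 + p_2·(x_2/x_1)) and x_2* = (x_2/x_1)·x_1*.
Numerically x_2/x_1 = 3.03085, so x_1* = 64/(4.75 + 6·3.03085) = 2.7905 and x_2* = 3.03085·2.7905 = 8.4575.

x_2* = 8.4575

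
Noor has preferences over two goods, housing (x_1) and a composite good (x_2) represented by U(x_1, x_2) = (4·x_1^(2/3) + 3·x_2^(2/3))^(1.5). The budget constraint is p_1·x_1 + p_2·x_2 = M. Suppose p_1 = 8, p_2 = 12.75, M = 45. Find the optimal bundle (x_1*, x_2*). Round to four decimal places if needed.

x_1* = 4.8238, x_2* = 0.5027

MRS = MU_x_1/MU_x_2 = (4/3)·(x_2/x_1)^(1/3). Set equal to p_1/p_2.
Hence x_2/x_1 = ((3/4)·p_1/p_2)^(1/(1/3)), i.e. raised to the 3 power.
Substitute x_2 = (x_2/x_1)·x_1 into the budget: x_1* = M/(p_1 + p_2·(x_2/x_1)).
Numerically x_2/x_1 = 0.104213, so x_1* = 45/(8 + 12.75·0.104213) = 4.8238 and x_2* = 0.104213·4.8238 = 0.5027.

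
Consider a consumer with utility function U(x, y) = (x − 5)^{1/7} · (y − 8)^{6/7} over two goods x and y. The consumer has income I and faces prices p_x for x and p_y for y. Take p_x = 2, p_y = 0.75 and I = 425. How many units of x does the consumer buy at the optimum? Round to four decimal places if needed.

x* = 34.2143

MRS = (1/6)·(y−8)/(x−5). Tangency with p_x/p_y gives y−8 = 6·(p_x/p_y)·(x−5).
After buying the subsistence bundle (5, 8), a share 1/7 of the remaining income goes to x: x* = 5 + 1/7·(I − 5p_x − 8p_y)/p_x.
Discretionary income = 425 − 5·2 − 8·0.75 = 409; x* = 5 + 1/7·409/2 = 34.2143.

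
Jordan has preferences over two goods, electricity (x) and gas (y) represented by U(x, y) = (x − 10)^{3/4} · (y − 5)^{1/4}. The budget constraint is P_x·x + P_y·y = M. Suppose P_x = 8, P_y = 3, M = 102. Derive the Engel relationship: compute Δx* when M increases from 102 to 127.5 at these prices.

Δx* = 2.3906

Discretionary income = 102 − 10·8 − 5·3 = 7; x* = 10 + 0.75·7/8 = 10.6562.
At M' = 127.5: x* = 13.0469. Change: 13.0469 − 10.6562 = 2.3906.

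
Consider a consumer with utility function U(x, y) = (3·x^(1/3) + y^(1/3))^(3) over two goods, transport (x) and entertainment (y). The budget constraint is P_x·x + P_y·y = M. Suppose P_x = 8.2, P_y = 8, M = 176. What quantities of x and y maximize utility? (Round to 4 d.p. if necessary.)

x* = 17.9634, y* = 3.5875

MU_x ∝ 3·x^(-2/3), MU_y ∝ y^(-2/3), so MRS = 3·(y/x)^(2/3) = P_x/P_y.
Solve for the ratio: y/x = [(1/3)·P_x/P_y]^(1.5).
Substitute y = (y/x)·x into the budget: x* = M/(P_x + P_y·(y/x)).
Numerically y/x = 0.199712, so x* = 176/(8.2 + 8·0.199712) = 17.9634 and y* = 0.199712·17.9634 = 3.5875.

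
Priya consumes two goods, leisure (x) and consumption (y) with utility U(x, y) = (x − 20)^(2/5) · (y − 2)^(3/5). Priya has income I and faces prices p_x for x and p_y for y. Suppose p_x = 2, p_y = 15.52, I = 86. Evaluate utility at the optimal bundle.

After buying the subsistence bundle (20, 2), a share 0.4 of the remaining income goes to x: x* = 20 + 0.4·(I − 20p_x − 2p_y)/p_x.
Discretionary income = 86 − 20·2 − 2·15.52 = 14.96; x* = 20 + 0.4·14.96/2 = 22.992; y* = 2 + 0.6·14.96/15.52 = 2.5784.
Utility at the optimum: U(22.992, 2.5784) = 1.1161.

V = 1.1161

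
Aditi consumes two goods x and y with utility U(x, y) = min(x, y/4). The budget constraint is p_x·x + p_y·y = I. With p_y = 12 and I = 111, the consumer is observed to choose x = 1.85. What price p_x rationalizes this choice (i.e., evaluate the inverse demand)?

Leontief preferences: the optimum is at the kink where x/1 = y/4, i.e. y = 4·x.
Budget: p_x·x + p_y·4·x = I, so (p_x + 4·p_y)·x = I.
Demand: x*(p_x,p_y,I) = I/(p_x + 4·p_y), y* = 4·I/(p_x + 4·p_y).
Set x* = 1.85 in the demand function and solve for p_x: p_x = 12.

p_x = 12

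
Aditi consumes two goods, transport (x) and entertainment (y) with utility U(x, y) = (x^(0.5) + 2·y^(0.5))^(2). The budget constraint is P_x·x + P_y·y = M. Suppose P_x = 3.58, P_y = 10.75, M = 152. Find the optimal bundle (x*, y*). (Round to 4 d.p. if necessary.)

x* = 18.206, y* = 8.0765

MRS = MU_x/MU_y = (1/2)·(y/x)^(0.5). Set equal to P_x/P_y.
Solve for the ratio: y/x = [2·P_x/P_y]^(2).
With the ratio pinned down, the budget gives x* = M/(P_x + P_y·(y/x)) and y* = (y/x)·x*.
Numerically y/x = 0.443618, so x* = 152/(3.58 + 10.75·0.443618) = 18.206 and y* = 0.443618·18.206 = 8.0765.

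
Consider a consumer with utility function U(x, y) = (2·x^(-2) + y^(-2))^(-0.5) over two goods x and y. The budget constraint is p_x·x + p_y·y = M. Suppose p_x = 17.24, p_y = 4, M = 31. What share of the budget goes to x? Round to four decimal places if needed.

MRS = MU_x/MU_y = 2·(y/x)^(3). Set equal to p_x/p_y.
Solve for the ratio: y/x = [(1/2)·p_x/p_y]^(1/3).
With the ratio pinned down, the budget gives x* = M/(p_x + p_y·(y/x)) and y* = (y/x)·x*.
Numerically y/x = 1.291663, so x* = 31/(17.24 + 4·1.291663) = 1.3835 and y* = 1.291663·1.3835 = 1.787.
Expenditure on x: 17.24·1.3835 = 23.8518; share = 0.7694.

share on x = 0.7694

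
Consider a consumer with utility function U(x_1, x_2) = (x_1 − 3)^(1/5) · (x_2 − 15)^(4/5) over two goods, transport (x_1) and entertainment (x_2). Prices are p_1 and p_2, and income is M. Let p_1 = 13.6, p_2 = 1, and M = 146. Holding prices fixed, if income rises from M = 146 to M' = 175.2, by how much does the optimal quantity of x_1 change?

Discretionary income = 146 − 3·13.6 − 15·1 = 90.2; x_1* = 3 + 0.2·90.2/13.6 = 4.3265.
At M' = 175.2: x_1* = 4.7559. Change: 4.7559 − 4.3265 = 0.4294.

Δx_1* = 0.4294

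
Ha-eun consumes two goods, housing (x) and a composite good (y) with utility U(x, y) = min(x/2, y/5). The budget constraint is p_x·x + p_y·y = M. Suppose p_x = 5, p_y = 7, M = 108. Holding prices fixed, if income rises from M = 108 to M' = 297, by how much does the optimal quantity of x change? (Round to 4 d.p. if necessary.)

Demand: x*(p_x,p_y,M) = 2·M/(2·p_x + 5·p_y), y* = 5·M/(2·p_x + 5·p_y).
Here 2·5 + 5·7 = 45, giving x* = 4.8.
At M' = 297: x* = 13.2. Change: 13.2 − 4.8 = 8.4.

Δx* = 8.4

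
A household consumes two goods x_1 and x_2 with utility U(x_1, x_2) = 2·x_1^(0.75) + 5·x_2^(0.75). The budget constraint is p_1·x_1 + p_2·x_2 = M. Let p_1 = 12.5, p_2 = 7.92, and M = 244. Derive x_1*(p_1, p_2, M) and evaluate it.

From the CES first-order condition, (2/5)·(x_2/x_1)^(0.25) = p_1/p_2.
Hence x_2/x_1 = ((5/2)·p_1/p_2)^(1/(0.25)), i.e. raised to the 4 power.
Substitute x_2 = (x_2/x_1)·x_1 into the budget: x_1* = M/(p_1 + p_2·(x_2/x_1)).
Numerically x_2/x_1 = 242.381439, so x_1* = 244/(12.5 + 7.92·242.381439) = 0.1263.

x_1* = 0.1263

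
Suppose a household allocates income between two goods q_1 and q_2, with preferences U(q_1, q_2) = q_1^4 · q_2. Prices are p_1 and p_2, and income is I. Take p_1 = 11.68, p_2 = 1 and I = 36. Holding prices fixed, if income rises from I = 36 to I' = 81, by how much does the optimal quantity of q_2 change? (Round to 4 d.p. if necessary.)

Δq_2* = 9

The MRS is 4·q_2/q_1. Set MRS = p_1/p_2.
So 4·p_2·q_2 = p_1·q_1; combined with the budget, a share 0.8 of income goes to q_1.
Demand: q_1*(p_1,p_2,I) = 0.8·I/p_1 and q_2* = 0.2·I/p_2.
At p_1=11.68, p_2=1, I=36: q_2* = 0.2·36/1 = 7.2.
At I' = 81: q_2* = 16.2. Change: 16.2 − 7.2 = 9.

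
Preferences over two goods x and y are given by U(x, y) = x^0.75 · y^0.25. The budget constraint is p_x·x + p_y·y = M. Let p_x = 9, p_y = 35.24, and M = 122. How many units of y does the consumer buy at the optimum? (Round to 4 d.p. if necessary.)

y* = 0.8655

Demand: x*(p_x,p_y,M) = 0.75·M/p_x and y* = 0.25·M/p_y.
At p_x=9, p_y=35.24, M=122: y* = 0.25·122/35.24 = 0.8655.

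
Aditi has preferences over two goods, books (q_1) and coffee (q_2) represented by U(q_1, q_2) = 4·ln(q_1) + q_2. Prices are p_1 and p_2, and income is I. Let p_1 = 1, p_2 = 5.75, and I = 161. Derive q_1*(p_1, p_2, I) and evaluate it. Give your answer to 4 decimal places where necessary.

MU_q_1 = 4/q_1, MU_q_2 = 1. Tangency: 4/q_1 = p_1/p_2.
So q_1*(p_1,p_2) = 4·p_2/p_1, independent of income; and q_2* = (I − 4·p_2)/p_2.
At the given prices: q_1* = 4·5.75/1 = 23.

q_1* = 23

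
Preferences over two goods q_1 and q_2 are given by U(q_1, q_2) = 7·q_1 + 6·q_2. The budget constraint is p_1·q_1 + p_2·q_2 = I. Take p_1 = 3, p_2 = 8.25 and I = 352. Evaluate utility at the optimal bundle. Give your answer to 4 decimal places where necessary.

V = 821.3333

Perfect substitutes: compare marginal utility per dollar. 7/p_1 vs 6/p_2 → 2.3333 vs 0.7273.
q_1 gives more utility per dollar, so spend all income on q_1: q_1* = I/p_1, q_2* = 0.
Numerically: q_1* = 117.3333, q_2* = 0.
Utility at the optimum: U(117.3333, 0) = 821.3333.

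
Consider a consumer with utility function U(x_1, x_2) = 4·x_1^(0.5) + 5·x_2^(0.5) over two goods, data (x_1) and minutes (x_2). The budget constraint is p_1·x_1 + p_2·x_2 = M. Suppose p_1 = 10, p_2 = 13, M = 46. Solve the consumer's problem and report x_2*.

x_2* = 1.9315

From the CES first-order condition, (4/5)·(x_2/x_1)^(0.5) = p_1/p_2.
Hence x_2/x_1 = ((5/4)·p_1/p_2)^(1/(0.5)), i.e. raised to the 2 power.
With the ratio pinned down, the budget gives x_1* = M/(p_1 + p_2·(x_2/x_1)) and x_2* = (x_2/x_1)·x_1*.
Numerically x_2/x_1 = 0.924556, so x_1* = 46/(10 + 13·0.924556) = 2.0891 and x_2* = 0.924556·2.0891 = 1.9315.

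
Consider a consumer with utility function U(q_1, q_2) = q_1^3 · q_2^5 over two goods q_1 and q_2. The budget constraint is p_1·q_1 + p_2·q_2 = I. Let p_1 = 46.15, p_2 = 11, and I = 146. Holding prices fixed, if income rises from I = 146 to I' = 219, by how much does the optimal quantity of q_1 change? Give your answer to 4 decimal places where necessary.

Δq_1* = 0.5932

MU_q_1/MU_q_2 = (3·q_2)/(5·q_1); tangency sets this equal to p_1/p_2.
Rearranging, p_2·q_2 = (5/3)·p_1·q_1. Substituting into the budget gives p_1·q_1·(1 + (5/3)) = I.
Demand: q_1*(p_1,p_2,I) = 0.375·I/p_1 and q_2* = 0.625·I/p_2.
At p_1=46.15, p_2=11, I=146: q_1* = 0.375·146/46.15 = 1.1863.
At I' = 219: q_1* = 1.7795. Change: 1.7795 − 1.1863 = 0.5932.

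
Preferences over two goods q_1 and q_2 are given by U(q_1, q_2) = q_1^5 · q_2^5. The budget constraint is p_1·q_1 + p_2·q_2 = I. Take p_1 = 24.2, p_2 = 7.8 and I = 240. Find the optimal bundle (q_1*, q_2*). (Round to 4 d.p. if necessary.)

At p_1=24.2, p_2=7.8, I=240: q_1* = 0.5·240/24.2 = 4.9587, q_2* = 15.3846.

q_1* = 4.9587, q_2* = 15.3846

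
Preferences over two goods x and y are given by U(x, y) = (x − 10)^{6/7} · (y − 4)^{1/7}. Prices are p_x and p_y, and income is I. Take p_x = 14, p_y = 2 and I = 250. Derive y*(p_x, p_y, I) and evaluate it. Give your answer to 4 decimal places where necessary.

This is Cobb-Douglas in (x−10, y−4): tangency gives 6/7·p_y·(y−4) = 1/7·p_x·(x−10).
Substituting into the budget: x* = 10 + 6/7·(I − 10·p_x − 4·p_y)/p_x, and y* = 4 + 1/7·(…)/p_y.
Discretionary income = 250 − 10·14 − 4·2 = 102; y* = 4 + 1/7·102/2 = 11.2857.

y* = 11.2857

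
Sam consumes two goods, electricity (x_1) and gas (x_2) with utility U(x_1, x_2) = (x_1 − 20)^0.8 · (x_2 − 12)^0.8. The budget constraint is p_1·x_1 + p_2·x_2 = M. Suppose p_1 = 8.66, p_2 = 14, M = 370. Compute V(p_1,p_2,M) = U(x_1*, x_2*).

V = 1.5363

MRS = (x_2−12)/(x_1−20). Tangency with p_1/p_2 gives x_2−12 = (p_1/p_2)·(x_1−20).
Substituting into the budget: x_1* = 20 + 0.5·(M − 20·p_1 − 12·p_2)/p_1, and x_2* = 12 + 0.5·(…)/p_2.
Discretionary income = 370 − 20·8.66 − 12·14 = 28.8; x_1* = 20 + 0.5·28.8/8.66 = 21.6628; x_2* = 12 + 0.5·28.8/14 = 13.0286.
Utility at the optimum: U(21.6628, 13.0286) = 1.5363.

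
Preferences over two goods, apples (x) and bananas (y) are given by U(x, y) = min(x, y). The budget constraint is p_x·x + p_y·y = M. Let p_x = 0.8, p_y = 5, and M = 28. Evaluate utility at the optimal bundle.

V = 4.8276

With perfect complements, no substitution: consume in ratio x:y = 1:1.
Budget: p_x·x + p_y·x = M, so (p_x + p_y)·x = M.
Demand: x*(p_x,p_y,M) = M/(p_x + p_y), y* = M/(p_x + p_y).
Here 0.8 + 5 = 5.8, giving x* = 4.8276 and y* = 4.8276.
Utility at the optimum: U(4.8276, 4.8276) = 4.8276.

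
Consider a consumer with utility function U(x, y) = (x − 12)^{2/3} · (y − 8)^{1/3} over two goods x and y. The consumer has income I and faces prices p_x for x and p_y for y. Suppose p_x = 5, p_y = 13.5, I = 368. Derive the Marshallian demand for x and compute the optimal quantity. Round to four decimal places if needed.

Substituting into the budget: x* = 12 + 2/3·(I − 12·p_x − 8·p_y)/p_x, and y* = 8 + 1/3·(…)/p_y.
Discretionary income = 368 − 12·5 − 8·13.5 = 200; x* = 12 + 2/3·200/5 = 38.6667.

x* = 38.6667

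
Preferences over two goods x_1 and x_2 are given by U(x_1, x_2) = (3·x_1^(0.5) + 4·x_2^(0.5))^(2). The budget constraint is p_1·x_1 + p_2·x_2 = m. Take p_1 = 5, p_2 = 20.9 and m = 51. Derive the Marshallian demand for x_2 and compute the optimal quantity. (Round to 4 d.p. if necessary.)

x_2* = 0.7281

MU_x_1 ∝ 3·x_1^(-0.5), MU_x_2 ∝ 4·x_2^(-0.5), so MRS = (3/4)·(x_2/x_1)^(0.5) = p_1/p_2.
Hence x_2/x_1 = ((4/3)·p_1/p_2)^(1/(0.5)), i.e. raised to the 2 power.
With the ratio pinned down, the budget gives x_1* = m/(p_1 + p_2·(x_2/x_1)) and x_2* = (x_2/x_1)·x_1*.
Numerically x_2/x_1 = 0.101748, so x_1* = 51/(5 + 20.9·0.101748) = 7.1564 and x_2* = 0.101748·7.1564 = 0.7281.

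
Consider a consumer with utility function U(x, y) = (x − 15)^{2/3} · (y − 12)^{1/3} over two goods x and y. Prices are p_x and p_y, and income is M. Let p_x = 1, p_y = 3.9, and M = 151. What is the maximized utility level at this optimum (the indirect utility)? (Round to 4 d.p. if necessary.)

This is Cobb-Douglas in (x−15, y−12): tangency gives 2/3·p_y·(y−12) = 1/3·p_x·(x−15).
Substituting into the budget: x* = 15 + 2/3·(M − 15·p_x − 12·p_y)/p_x, and y* = 12 + 1/3·(…)/p_y.
Discretionary income = 151 − 15·1 − 12·3.9 = 89.2; x* = 15 + 2/3·89.2/1 = 74.4667; y* = 12 + 1/3·89.2/3.9 = 19.6239.
Utility at the optimum: U(74.4667, 19.6239) = 29.9853.

V = 29.9853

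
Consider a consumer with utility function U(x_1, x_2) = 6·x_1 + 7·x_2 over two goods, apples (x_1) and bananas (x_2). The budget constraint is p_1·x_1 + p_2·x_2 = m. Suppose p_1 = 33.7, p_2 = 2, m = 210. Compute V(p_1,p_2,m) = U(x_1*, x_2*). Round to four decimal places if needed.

Perfect substitutes: compare marginal utility per dollar. 6/p_1 vs 7/p_2 → 0.178 vs 3.5.
x_2 gives more utility per dollar, so spend all income on x_2: x_2* = m/p_2, x_1* = 0.
Numerically: x_1* = 0, x_2* = 105.
Utility at the optimum: U(0, 105) = 735.

V = 735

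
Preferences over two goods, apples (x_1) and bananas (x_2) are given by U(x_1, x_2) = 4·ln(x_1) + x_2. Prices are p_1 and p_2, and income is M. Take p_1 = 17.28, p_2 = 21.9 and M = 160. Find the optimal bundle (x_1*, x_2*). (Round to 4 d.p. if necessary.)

x_1* = 5.0694, x_2* = 3.3059

MU_x_1 = 4/x_1, MU_x_2 = 1. Tangency: 4/x_1 = p_1/p_2.
So x_1*(p_1,p_2) = 4·p_2/p_1, independent of income; and x_2* = (M − 4·p_2)/p_2.
At the given prices: x_1* = 4·21.9/17.28 = 5.0694, and x_2* = 3.3059.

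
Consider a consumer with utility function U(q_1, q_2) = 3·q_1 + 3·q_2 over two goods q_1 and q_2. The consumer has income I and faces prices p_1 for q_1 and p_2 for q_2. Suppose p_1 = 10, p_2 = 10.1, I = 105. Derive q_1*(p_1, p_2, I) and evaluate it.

q_1* = 10.5

Linear utility — the consumer picks whichever good has higher MU/price: 3/10 = 0.3 vs 3/10.1 = 0.297.
q_1 gives more utility per dollar, so spend all income on q_1: q_1* = I/p_1, q_2* = 0.
Numerically: q_1* = 10.5, q_2* = 0.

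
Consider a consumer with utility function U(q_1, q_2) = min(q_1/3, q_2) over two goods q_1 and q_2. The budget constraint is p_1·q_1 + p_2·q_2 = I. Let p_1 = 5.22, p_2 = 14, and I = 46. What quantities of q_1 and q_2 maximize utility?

Leontief preferences: the optimum is at the kink where q_1/3 = q_2/1, i.e. q_2 = (1/3)·q_1.
Budget: p_1·q_1 + p_2·(1/3)·q_1 = I, so (3·p_1 + p_2)·q_1 = 3·I.
Demand: q_1*(p_1,p_2,I) = 3·I/(3·p_1 + p_2), q_2* = I/(3·p_1 + p_2).
Here 3·5.22 + 14 = 29.66, giving q_1* = 4.6527 and q_2* = 1.5509.

q_1* = 4.6527, q_2* = 1.5509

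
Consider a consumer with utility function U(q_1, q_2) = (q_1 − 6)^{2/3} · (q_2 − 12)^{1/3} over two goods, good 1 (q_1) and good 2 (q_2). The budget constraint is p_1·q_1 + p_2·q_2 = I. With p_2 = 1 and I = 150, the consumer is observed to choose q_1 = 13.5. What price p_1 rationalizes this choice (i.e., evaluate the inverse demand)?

This is Cobb-Douglas in (q_1−6, q_2−12): tangency gives 2/3·p_2·(q_2−12) = 1/3·p_1·(q_1−6).
Substituting into the budget: q_1* = 6 + 2/3·(I − 6·p_1 − 12·p_2)/p_1, and q_2* = 12 + 1/3·(…)/p_2.
Set q_1* = 13.5 in the demand function and solve for p_1: p_1 = 8.

p_1 = 8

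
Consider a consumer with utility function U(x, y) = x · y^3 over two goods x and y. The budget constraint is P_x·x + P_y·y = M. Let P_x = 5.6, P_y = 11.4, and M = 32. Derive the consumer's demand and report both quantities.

x* = 1.4286, y* = 2.1053

Demand: x*(P_x,P_y,M) = 0.25·M/P_x and y* = 0.75·M/P_y.
At P_x=5.6, P_y=11.4, M=32: x* = 0.25·32/5.6 = 1.4286, y* = 2.1053.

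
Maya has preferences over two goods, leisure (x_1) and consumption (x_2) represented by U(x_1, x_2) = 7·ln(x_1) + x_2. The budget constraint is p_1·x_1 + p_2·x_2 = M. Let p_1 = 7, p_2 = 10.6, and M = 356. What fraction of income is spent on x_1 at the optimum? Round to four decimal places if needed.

share on x_1 = 0.2084

Set MRS = p_1/p_2: (7/x_1)/1 = p_1/p_2.
So x_1*(p_1,p_2) = 7·p_2/p_1, independent of income; and x_2* = (M − 7·p_2)/p_2.
At the given prices: x_1* = 7·10.6/7 = 10.6, and x_2* = 26.5849.
Expenditure on x_1: 7·10.6 = 74.2; share = 0.2084.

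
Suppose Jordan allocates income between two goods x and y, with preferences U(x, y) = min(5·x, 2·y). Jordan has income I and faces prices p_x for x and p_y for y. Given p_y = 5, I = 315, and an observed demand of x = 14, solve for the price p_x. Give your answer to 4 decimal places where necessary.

Leontief preferences: the optimum is at the kink where x/2 = y/5, i.e. y = (5/2)·x.
Budget: p_x·x + p_y·(5/2)·x = I, so (2·p_x + 5·p_y)·x = 2·I.
Demand: x*(p_x,p_y,I) = 2·I/(2·p_x + 5·p_y), y* = 5·I/(2·p_x + 5·p_y).
Set x* = 14 in the demand function and solve for p_x: p_x = 10.

p_x = 10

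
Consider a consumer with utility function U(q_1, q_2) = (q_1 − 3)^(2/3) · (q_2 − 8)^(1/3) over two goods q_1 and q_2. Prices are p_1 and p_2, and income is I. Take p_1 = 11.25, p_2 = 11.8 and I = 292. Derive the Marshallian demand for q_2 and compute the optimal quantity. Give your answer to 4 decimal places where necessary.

q_2* = 12.6285

Substituting into the budget: q_1* = 3 + 2/3·(I − 3·p_1 − 8·p_2)/p_1, and q_2* = 8 + 1/3·(…)/p_2.
Discretionary income = 292 − 3·11.25 − 8·11.8 = 163.85; q_2* = 8 + 1/3·163.85/11.8 = 12.6285.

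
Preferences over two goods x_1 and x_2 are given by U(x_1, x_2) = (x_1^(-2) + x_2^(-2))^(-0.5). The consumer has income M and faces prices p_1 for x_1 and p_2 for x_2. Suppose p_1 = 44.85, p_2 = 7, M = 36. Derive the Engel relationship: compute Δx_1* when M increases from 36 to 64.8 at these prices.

From the CES first-order condition, (x_2/x_1)^(3) = p_1/p_2.
Solve for the ratio: x_2/x_1 = [p_1/p_2]^(1/3).
With the ratio pinned down, the budget gives x_1* = M/(p_1 + p_2·(x_2/x_1)) and x_2* = (x_2/x_1)·x_1*.
Numerically x_2/x_1 = 1.857326, so x_1* = 36/(44.85 + 7·1.857326) = 0.6223.
At M' = 64.8: x_1* = 1.1201. Change: 1.1201 − 0.6223 = 0.4978.

Δx_1* = 0.4978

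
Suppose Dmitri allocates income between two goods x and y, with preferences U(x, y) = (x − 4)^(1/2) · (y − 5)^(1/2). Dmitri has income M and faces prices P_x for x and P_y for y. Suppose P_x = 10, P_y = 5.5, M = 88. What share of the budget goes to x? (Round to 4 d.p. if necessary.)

Substituting into the budget: x* = 4 + 0.5·(M − 4·P_x − 5·P_y)/P_x, and y* = 5 + 0.5·(…)/P_y.
Discretionary income = 88 − 4·10 − 5·5.5 = 20.5; x* = 4 + 0.5·20.5/10 = 5.025; y* = 5 + 0.5·20.5/5.5 = 6.8636.
Expenditure on x: 10·5.025 = 50.25; share = 0.571.

share on x = 0.571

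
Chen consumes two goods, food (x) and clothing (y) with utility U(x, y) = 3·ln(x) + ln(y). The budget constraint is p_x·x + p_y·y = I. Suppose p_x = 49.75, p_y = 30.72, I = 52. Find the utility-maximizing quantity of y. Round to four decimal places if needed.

Demand: x*(p_x,p_y,I) = 0.75·I/p_x and y* = 0.25·I/p_y.
At p_x=49.75, p_y=30.72, I=52: y* = 0.25·52/30.72 = 0.4232.

y* = 0.4232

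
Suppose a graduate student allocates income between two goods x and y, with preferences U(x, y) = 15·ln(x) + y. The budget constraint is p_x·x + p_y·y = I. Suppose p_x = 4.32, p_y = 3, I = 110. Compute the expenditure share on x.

share on x = 0.4091

At the given prices: x* = 15·3/4.32 = 10.4167, and y* = 21.6667.
Expenditure on x: 4.32·10.4167 = 45; share = 0.4091.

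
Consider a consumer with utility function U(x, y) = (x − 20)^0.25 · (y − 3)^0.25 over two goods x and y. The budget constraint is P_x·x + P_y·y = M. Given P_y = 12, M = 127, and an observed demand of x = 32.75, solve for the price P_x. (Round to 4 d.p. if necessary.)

This is Cobb-Douglas in (x−20, y−3): tangency gives 0.25·P_y·(y−3) = 0.25·P_x·(x−20).
Substituting into the budget: x* = 20 + 0.5·(M − 20·P_x − 3·P_y)/P_x, and y* = 3 + 0.5·(…)/P_y.
Set x* = 32.75 in the demand function and solve for P_x: P_x = 2.

P_x = 2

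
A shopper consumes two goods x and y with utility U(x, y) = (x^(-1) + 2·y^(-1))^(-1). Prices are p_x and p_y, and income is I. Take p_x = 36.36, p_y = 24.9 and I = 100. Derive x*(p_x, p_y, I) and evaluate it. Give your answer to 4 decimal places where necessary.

x* = 1.2672

MRS = MU_x/MU_y = (1/2)·(y/x)^(2). Set equal to p_x/p_y.
Hence y/x = (2·p_x/p_y)^(1/(2)), i.e. raised to the 0.5 power.
Substitute y = (y/x)·x into the budget: x* = I/(p_x + p_y·(y/x)).
Numerically y/x = 1.708942, so x* = 100/(36.36 + 24.9·1.708942) = 1.2672.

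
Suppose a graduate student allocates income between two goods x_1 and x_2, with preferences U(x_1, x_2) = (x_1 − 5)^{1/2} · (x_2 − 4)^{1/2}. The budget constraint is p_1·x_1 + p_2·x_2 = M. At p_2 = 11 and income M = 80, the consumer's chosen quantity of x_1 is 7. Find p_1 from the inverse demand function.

p_1 = 4

This is Cobb-Douglas in (x_1−5, x_2−4): tangency gives 0.5·p_2·(x_2−4) = 0.5·p_1·(x_1−5).
Substituting into the budget: x_1* = 5 + 0.5·(M − 5·p_1 − 4·p_2)/p_1, and x_2* = 4 + 0.5·(…)/p_2.
Set x_1* = 7 in the demand function and solve for p_1: p_1 = 4.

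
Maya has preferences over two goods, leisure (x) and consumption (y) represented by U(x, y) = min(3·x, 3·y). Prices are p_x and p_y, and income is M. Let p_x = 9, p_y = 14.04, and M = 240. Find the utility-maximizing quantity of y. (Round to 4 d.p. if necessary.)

y* = 10.4167

Leontief preferences: the optimum is at the kink where x/3 = y/3, i.e. y = x.
Budget: p_x·x + p_y·x = M, so (3·p_x + 3·p_y)·x = 3·M.
Demand: x*(p_x,p_y,M) = 3·M/(3·p_x + 3·p_y), y* = 3·M/(3·p_x + 3·p_y).
Here 3·9 + 3·14.04 = 69.12, giving y* = 10.4167.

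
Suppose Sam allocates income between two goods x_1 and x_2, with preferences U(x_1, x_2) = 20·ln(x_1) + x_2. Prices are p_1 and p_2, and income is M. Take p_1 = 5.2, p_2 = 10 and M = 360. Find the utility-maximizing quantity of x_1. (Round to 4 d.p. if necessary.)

x_1* = 38.4615

MU_x_1 = 20/x_1, MU_x_2 = 1. Tangency: 20/x_1 = p_1/p_2.
So x_1*(p_1,p_2) = 20·p_2/p_1, independent of income; and x_2* = (M − 20·p_2)/p_2.
At the given prices: x_1* = 20·10/5.2 = 38.4615.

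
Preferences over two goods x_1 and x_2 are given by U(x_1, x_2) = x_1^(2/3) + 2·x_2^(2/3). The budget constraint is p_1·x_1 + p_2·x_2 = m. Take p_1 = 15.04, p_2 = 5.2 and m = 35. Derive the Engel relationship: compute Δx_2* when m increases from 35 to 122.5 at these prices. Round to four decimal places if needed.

Δx_2* = 16.5792

With the ratio pinned down, the budget gives x_1* = m/(p_1 + p_2·(x_2/x_1)) and x_2* = (x_2/x_1)·x_1*.
Numerically x_2/x_1 = 193.563499, so x_1* = 35/(15.04 + 5.2·193.563499) = 0.0343 and x_2* = 193.563499·0.0343 = 6.6317.
At m' = 122.5: x_2* = 23.2109. Change: 23.2109 − 6.6317 = 16.5792.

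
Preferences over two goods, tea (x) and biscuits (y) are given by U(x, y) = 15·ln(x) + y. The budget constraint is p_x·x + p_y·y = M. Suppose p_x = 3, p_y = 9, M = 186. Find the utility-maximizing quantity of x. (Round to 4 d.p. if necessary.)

x* = 45

MU_x = 15/x, MU_y = 1. Tangency: 15/x = p_x/p_y.
So x*(p_x,p_y) = 15·p_y/p_x, independent of income; and y* = (M − 15·p_y)/p_y.
At the given prices: x* = 15·9/3 = 45.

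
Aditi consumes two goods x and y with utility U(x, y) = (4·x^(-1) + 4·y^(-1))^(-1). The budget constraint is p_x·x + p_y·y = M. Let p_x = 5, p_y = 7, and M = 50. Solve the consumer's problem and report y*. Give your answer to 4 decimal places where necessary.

y* = 3.8711

Substitute y = (y/x)·x into the budget: x* = M/(p_x + p_y·(y/x)).
Numerically y/x = 0.845154, so x* = 50/(5 + 7·0.845154) = 4.5804 and y* = 0.845154·4.5804 = 3.8711.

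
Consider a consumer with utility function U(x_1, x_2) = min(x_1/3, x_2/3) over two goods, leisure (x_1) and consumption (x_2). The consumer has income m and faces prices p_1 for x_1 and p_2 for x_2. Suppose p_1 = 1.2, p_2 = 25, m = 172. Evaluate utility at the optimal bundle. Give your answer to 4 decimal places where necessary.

V = 2.1883

With perfect complements, no substitution: consume in ratio x_1:x_2 = 3:3.
Budget: p_1·x_1 + p_2·x_1 = m, so (3·p_1 + 3·p_2)·x_1 = 3·m.
Demand: x_1*(p_1,p_2,m) = 3·m/(3·p_1 + 3·p_2), x_2* = 3·m/(3·p_1 + 3·p_2).
Here 3·1.2 + 3·25 = 78.6, giving x_1* = 6.5649 and x_2* = 6.5649.
Utility at the optimum: U(6.5649, 6.5649) = 2.1883.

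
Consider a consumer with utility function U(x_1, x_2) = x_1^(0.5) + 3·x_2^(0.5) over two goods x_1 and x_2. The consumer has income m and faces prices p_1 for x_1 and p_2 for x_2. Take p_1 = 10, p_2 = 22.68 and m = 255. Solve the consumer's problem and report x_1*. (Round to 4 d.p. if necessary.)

x_1* = 5.1326

MU_x_1 ∝ x_1^(-0.5), MU_x_2 ∝ 3·x_2^(-0.5), so MRS = (1/3)·(x_2/x_1)^(0.5) = p_1/p_2.
Hence x_2/x_1 = (3·p_1/p_2)^(1/(0.5)), i.e. raised to the 2 power.
Substitute x_2 = (x_2/x_1)·x_1 into the budget: x_1* = m/(p_1 + p_2·(x_2/x_1)).
Numerically x_2/x_1 = 1.749671, so x_1* = 255/(10 + 22.68·1.749671) = 5.1326.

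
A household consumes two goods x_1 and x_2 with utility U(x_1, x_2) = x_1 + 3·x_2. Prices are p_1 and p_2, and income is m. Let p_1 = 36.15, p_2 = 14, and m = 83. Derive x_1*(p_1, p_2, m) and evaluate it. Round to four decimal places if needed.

x_1* = 0

x_2 gives more utility per dollar, so spend all income on x_2: x_2* = m/p_2, x_1* = 0.
Numerically: x_1* = 0, x_2* = 5.9286.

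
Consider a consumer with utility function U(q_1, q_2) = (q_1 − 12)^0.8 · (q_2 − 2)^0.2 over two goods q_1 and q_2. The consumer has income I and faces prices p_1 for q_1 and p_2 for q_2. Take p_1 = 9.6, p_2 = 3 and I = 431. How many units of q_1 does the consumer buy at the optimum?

Discretionary income = 431 − 12·9.6 − 2·3 = 309.8; q_1* = 12 + 0.8·309.8/9.6 = 37.8167.

q_1* = 37.8167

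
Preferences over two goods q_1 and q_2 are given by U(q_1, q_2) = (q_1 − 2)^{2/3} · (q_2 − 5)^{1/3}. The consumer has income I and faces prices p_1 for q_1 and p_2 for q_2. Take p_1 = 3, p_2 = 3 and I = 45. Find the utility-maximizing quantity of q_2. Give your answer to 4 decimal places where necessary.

Let q_1' = q_1−2, q_2' = q_2−5. MRS = 2·q_2'/q_1' = p_1/p_2.
Substituting into the budget: q_1* = 2 + 2/3·(I − 2·p_1 − 5·p_2)/p_1, and q_2* = 5 + 1/3·(…)/p_2.
Discretionary income = 45 − 2·3 − 5·3 = 24; q_2* = 5 + 1/3·24/3 = 7.6667.

q_2* = 7.6667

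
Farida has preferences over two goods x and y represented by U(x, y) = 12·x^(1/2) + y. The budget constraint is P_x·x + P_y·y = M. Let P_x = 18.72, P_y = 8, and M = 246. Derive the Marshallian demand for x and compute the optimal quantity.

x* = 6.5746

Set MRS = P_x/P_y: 6·x^(−1/2) = P_x/P_y.
Thus x* = (6·P_y/P_x)² — independent of M — with the rest of income spent on y.
Plugging in: x* = (6·8/18.72)² = 6.5746.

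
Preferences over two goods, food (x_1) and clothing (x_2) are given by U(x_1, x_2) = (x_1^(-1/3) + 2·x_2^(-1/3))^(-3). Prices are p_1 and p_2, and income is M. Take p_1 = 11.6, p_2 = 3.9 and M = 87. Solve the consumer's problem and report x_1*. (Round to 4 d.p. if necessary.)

x_1* = 3.2886

MRS = MU_x_1/MU_x_2 = (1/2)·(x_2/x_1)^(4/3). Set equal to p_1/p_2.
Hence x_2/x_1 = (2·p_1/p_2)^(1/(4/3)), i.e. raised to the 0.75 power.
With the ratio pinned down, the budget gives x_1* = M/(p_1 + p_2·(x_2/x_1)) and x_2* = (x_2/x_1)·x_1*.
Numerically x_2/x_1 = 3.809058, so x_1* = 87/(11.6 + 3.9·3.809058) = 3.2886.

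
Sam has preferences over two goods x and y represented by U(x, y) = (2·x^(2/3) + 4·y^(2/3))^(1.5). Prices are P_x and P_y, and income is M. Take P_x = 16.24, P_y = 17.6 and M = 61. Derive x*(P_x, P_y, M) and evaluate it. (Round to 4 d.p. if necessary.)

x* = 0.4809

MU_x ∝ 2·x^(-1/3), MU_y ∝ 4·y^(-1/3), so MRS = (1/2)·(y/x)^(1/3) = P_x/P_y.
Solve for the ratio: y/x = [2·P_x/P_y]^(3).
Substitute y = (y/x)·x into the budget: x* = M/(P_x + P_y·(y/x)).
Numerically y/x = 6.285069, so x* = 61/(16.24 + 17.6·6.285069) = 0.4809.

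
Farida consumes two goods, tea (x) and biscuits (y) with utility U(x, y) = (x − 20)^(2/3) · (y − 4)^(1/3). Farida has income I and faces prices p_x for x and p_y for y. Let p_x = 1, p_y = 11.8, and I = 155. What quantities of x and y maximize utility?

x* = 78.5333, y* = 6.4802

Discretionary income = 155 − 20·1 − 4·11.8 = 87.8; x* = 20 + 2/3·87.8/1 = 78.5333; y* = 4 + 1/3·87.8/11.8 = 6.4802.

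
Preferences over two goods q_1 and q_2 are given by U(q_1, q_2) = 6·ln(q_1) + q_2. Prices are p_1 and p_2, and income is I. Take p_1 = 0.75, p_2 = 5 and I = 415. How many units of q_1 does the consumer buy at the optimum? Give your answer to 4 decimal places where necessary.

q_1* = 40

Set MRS = p_1/p_2: (6/q_1)/1 = p_1/p_2.
So q_1*(p_1,p_2) = 6·p_2/p_1, independent of income; and q_2* = (I − 6·p_2)/p_2.
At the given prices: q_1* = 6·5/0.75 = 40.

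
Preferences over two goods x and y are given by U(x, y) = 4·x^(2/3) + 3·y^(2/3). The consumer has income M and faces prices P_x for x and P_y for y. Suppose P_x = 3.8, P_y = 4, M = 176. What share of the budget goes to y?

Numerically y/x = 0.361705, so x* = 176/(3.8 + 4·0.361705) = 33.5441 and y* = 0.361705·33.5441 = 12.1331.
Expenditure on y: 4·12.1331 = 48.5323; share = 0.2758.

share on y = 0.2758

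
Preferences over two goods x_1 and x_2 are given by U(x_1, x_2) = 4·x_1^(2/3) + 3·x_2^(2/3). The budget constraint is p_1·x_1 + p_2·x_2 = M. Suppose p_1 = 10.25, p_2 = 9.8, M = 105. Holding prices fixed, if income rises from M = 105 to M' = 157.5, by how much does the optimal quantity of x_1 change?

From the CES first-order condition, (4/3)·(x_2/x_1)^(1/3) = p_1/p_2.
Solve for the ratio: x_2/x_1 = [(3/4)·p_1/p_2]^(3).
With the ratio pinned down, the budget gives x_1* = M/(p_1 + p_2·(x_2/x_1)) and x_2* = (x_2/x_1)·x_1*.
Numerically x_2/x_1 = 0.4827, so x_1* = 105/(10.25 + 9.8·0.4827) = 7.0091.
At M' = 157.5: x_1* = 10.5137. Change: 10.5137 − 7.0091 = 3.5046.

Δx_1* = 3.5046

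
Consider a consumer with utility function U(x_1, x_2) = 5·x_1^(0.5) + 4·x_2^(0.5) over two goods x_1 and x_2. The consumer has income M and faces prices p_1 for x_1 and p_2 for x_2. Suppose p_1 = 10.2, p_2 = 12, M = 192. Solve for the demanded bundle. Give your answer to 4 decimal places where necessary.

Substitute x_2 = (x_2/x_1)·x_1 into the budget: x_1* = M/(p_1 + p_2·(x_2/x_1)).
Numerically x_2/x_1 = 0.4624, so x_1* = 192/(10.2 + 12·0.4624) = 12.1914 and x_2* = 0.4624·12.1914 = 5.6373.

x_1* = 12.1914, x_2* = 5.6373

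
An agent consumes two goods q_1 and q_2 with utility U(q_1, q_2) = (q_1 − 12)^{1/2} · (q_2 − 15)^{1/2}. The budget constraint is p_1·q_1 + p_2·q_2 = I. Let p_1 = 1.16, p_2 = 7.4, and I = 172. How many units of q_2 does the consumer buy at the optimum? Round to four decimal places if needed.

q_2* = 18.1811

Let q_1' = q_1−12, q_2' = q_2−15. MRS = q_2'/q_1' = p_1/p_2.
Substituting into the budget: q_1* = 12 + 0.5·(I − 12·p_1 − 15·p_2)/p_1, and q_2* = 15 + 0.5·(…)/p_2.
Discretionary income = 172 − 12·1.16 − 15·7.4 = 47.08; q_2* = 15 + 0.5·47.08/7.4 = 18.1811.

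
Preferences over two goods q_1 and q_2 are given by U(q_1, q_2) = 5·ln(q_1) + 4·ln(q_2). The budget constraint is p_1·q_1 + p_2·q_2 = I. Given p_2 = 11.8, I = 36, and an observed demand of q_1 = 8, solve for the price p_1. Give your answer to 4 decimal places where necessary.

The MRS is (5/4)·q_2/q_1. Set MRS = p_1/p_2.
So 5·p_2·q_2 = 4·p_1·q_1; combined with the budget, a share 5/9 of income goes to q_1.
Demand: q_1*(p_1,p_2,I) = 5/9·I/p_1 and q_2* = 4/9·I/p_2.
Set q_1* = 8 in the demand function and solve for p_1: p_1 = 2.5.

p_1 = 2.5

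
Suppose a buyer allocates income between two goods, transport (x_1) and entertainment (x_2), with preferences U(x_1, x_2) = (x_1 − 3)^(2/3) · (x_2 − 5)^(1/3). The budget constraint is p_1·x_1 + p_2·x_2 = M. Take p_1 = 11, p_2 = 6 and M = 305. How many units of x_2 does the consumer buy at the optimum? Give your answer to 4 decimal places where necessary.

Let x_1' = x_1−3, x_2' = x_2−5. MRS = 2·x_2'/x_1' = p_1/p_2.
Substituting into the budget: x_1* = 3 + 2/3·(M − 3·p_1 − 5·p_2)/p_1, and x_2* = 5 + 1/3·(…)/p_2.
Discretionary income = 305 − 3·11 − 5·6 = 242; x_2* = 5 + 1/3·242/6 = 18.4444.

x_2* = 18.4444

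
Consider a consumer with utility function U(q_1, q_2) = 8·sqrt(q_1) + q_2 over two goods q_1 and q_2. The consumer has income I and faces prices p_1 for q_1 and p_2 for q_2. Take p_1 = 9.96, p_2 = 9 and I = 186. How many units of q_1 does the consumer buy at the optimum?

q_1* = 13.0643

Utility is quasi-linear in q_2; the FOC for q_1 is 4/√q_1 = p_1/p_2.
Solve: √q_1 = 4·p_2/p_1, so q_1*(p_1,p_2) = (4·p_2/p_1)², and q_2* = (I − p_1·q_1*)/p_2.
Plugging in: q_1* = (4·9/9.96)² = 13.0643.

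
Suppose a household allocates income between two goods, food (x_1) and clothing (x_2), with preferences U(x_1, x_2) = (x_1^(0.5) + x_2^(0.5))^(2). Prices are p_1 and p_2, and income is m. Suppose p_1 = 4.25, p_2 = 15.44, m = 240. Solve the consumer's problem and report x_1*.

MU_x_1 ∝ x_1^(-0.5), MU_x_2 ∝ x_2^(-0.5), so MRS = (x_2/x_1)^(0.5) = p_1/p_2.
Solve for the ratio: x_2/x_1 = [p_1/p_2]^(2).
Substitute x_2 = (x_2/x_1)·x_1 into the budget: x_1* = m/(p_1 + p_2·(x_2/x_1)).
Numerically x_2/x_1 = 0.075768, so x_1* = 240/(4.25 + 15.44·0.075768) = 44.2817.

x_1* = 44.2817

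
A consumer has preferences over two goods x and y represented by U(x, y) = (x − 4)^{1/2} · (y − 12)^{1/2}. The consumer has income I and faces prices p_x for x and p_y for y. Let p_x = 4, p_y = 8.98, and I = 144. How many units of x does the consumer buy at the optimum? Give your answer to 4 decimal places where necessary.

x* = 6.53

MRS = (y−12)/(x−4). Tangency with p_x/p_y gives y−12 = (p_x/p_y)·(x−4).
Substituting into the budget: x* = 4 + 0.5·(I − 4·p_x − 12·p_y)/p_x, and y* = 12 + 0.5·(…)/p_y.
Discretionary income = 144 − 4·4 − 12·8.98 = 20.24; x* = 4 + 0.5·20.24/4 = 6.53.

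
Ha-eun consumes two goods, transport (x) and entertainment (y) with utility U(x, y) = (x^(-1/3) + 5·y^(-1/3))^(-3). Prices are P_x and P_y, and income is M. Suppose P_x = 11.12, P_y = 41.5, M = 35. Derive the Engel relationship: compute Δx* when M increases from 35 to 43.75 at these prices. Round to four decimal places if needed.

With the ratio pinned down, the budget gives x* = M/(P_x + P_y·(y/x)) and y* = (y/x)·x*.
Numerically y/x = 1.245289, so x* = 35/(11.12 + 41.5·1.245289) = 0.5573.
At M' = 43.75: x* = 0.6967. Change: 0.6967 − 0.5573 = 0.1393.

Δx* = 0.1393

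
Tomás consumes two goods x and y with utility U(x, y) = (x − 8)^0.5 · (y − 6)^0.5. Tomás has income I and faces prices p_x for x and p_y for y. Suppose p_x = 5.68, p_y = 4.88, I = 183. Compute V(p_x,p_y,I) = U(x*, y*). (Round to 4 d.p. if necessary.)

V = 10.2833

MRS = (y−6)/(x−8). Tangency with p_x/p_y gives y−6 = (p_x/p_y)·(x−8).
After buying the subsistence bundle (8, 6), a share 0.5 of the remaining income goes to x: x* = 8 + 0.5·(I − 8p_x − 6p_y)/p_x.
Discretionary income = 183 − 8·5.68 − 6·4.88 = 108.28; x* = 8 + 0.5·108.28/5.68 = 17.5317; y* = 6 + 0.5·108.28/4.88 = 17.0943.
Utility at the optimum: U(17.5317, 17.0943) = 10.2833.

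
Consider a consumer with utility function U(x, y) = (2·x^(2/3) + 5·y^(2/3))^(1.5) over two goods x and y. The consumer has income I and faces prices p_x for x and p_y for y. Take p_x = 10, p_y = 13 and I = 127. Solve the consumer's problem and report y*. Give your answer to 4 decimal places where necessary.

y* = 8.8157

From the CES first-order condition, (2/5)·(y/x)^(1/3) = p_x/p_y.
Hence y/x = ((5/2)·p_x/p_y)^(1/(1/3)), i.e. raised to the 3 power.
With the ratio pinned down, the budget gives x* = I/(p_x + p_y·(y/x)) and y* = (y/x)·x*.
Numerically y/x = 7.111971, so x* = 127/(10 + 13·7.111971) = 1.2396 and y* = 7.111971·1.2396 = 8.8157.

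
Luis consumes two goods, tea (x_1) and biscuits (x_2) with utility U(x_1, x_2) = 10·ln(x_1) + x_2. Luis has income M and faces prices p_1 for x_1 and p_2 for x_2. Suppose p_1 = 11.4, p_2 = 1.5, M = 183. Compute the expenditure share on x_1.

share on x_1 = 0.082

MU_x_1 = 10/x_1, MU_x_2 = 1. Tangency: 10/x_1 = p_1/p_2.
So x_1*(p_1,p_2) = 10·p_2/p_1, independent of income; and x_2* = (M − 10·p_2)/p_2.
At the given prices: x_1* = 10·1.5/11.4 = 1.3158, and x_2* = 112.
Expenditure on x_1: 11.4·1.3158 = 15; share = 0.082.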